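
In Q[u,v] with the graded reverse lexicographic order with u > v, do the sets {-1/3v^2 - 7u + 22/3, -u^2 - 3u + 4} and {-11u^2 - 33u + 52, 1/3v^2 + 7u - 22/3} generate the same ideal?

Since reduced Gröbner bases are canonical representatives of ideals under a given ordering, it suffices to compute and compare them.
Buchberger on the first generating set:
f_1 = -1/3v^2 - 7u + 22/3, LT = v^2.
f_2 = -u^2 - 3u + 4, LT = u^2.

The S-polynomials (S(f_1,f_2)) all reduce to 0 modulo the current basis, so we have a Gröbner basis.
Inter-reduce: drop elements whose leading term is divisible by another's, tail-reduce, and make monic.
Reduced Gröbner basis: {u^2 + 3u - 4, v^2 + 21u - 22}.

Buchberger on the second generating set:
h_1 = -11u^2 - 33u + 52, LT = u^2.
h_2 = 1/3v^2 + 7u - 22/3, LT = v^2.

The S-polynomials (S(h_1,h_2)) all reduce to 0 modulo the current basis, so we have a Gröbner basis.
Inter-reduce: drop elements whose leading term is divisible by another's, tail-reduce, and make monic.
Reduced Gröbner basis: {u^2 + 3u - 52/11, v^2 + 21u - 22}.

These differ, so the ideals are not equal.
The choice of monomial ordering does not affect the verdict — as long as both bases are computed under the same ordering, their equality decides ideal equality.

No, the ideals differ.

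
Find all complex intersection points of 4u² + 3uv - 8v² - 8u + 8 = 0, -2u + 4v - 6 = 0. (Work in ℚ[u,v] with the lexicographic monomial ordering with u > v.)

Compute a lex Gröbner basis by Buchberger's algorithm.
f_1 = 4u² + 3uv - 8u - 8v² + 8, LT = u².
f_2 = -2u + 4v - 6, LT = u.

S(f_1,f_2): lcm = u². S = 11/4uv - 5u - 2v² + 2.
  leading term uv: subtract (-11/8v)·f_2 from 11/4uv - 5u - 2v² + 2 → -5u + 7/2v² - 33/4v + 2
  leading term u: subtract (5/2)·f_2 from -5u + 7/2v² - 33/4v + 2 → 7/2v² - 73/4v + 17
  leading term v²: no divisor's leading term divides it; move 7/2v² to the remainder.
  leading term v: no divisor's leading term divides it; move -73/4v to the remainder.
  leading term 1: no divisor's leading term divides it; move 17 to the remainder.
  remainder 7/2v² - 73/4v + 17 ≠ 0; add h_3 = 7/2v² - 73/4v + 17 to the basis.

The other S-polynomials (S(f_1,h_3), S(f_2,h_3)) all reduce to 0 modulo the current basis, so we have a Gröbner basis.
Inter-reduce: drop elements whose leading term is divisible by another's, tail-reduce, and make monic.
Reduced Gröbner basis: {u - 2v + 3, v² - 73/14v + 34/7}.

A lex Gröbner basis eliminates variables successively. Here v² - 73/14v + 34/7 depends only on v, with roots {17/14, 4}; lifting each root through the earlier basis elements recovers the full solutions.
  v = 17/14: the earlier basis element becomes u + 4/7 = 0, giving u = -4/7 — point (-4/7, 17/14).
  v = 4: the earlier basis element becomes u - 5 = 0, giving u = 5 — point (5, 4).
Substituting each solution back into the original system confirms all equations vanish.
Zero-dimensionality of the ideal guarantees finitely many solutions over ℂ.

{(-4/7, 17/14), (5, 4)}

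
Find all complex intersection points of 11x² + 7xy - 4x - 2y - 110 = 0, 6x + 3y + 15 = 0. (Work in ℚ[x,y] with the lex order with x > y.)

{(-5, 5), (-20/3, 25/3)}

Compute a lex Gröbner basis by Buchberger's algorithm.
f_1 = 11x² + 7xy - 4x - 2y - 110, LT = x².
f_2 = 6x + 3y + 15, LT = x.

S(f_1,f_2): lcm = x². S = 3/22xy - 63/22x - 2/11y - 10.
  reduce S modulo (f_1, f_2):
  remainder -3/44y² + 10/11y - 125/44 ≠ 0; add h_3 = -3/44y² + 10/11y - 125/44 to the basis.

The other S-polynomials (S(f_1,h_3), S(f_2,h_3)) all reduce to 0 modulo the current basis, so we have a Gröbner basis.
Inter-reduce: drop elements whose leading term is divisible by another's, tail-reduce, and make monic.
Reduced Gröbner basis: {x + ½y + 5/2, y² - 40/3y + 125/3}.

Elimination: the polynomial y² - 40/3y + 125/3 lies in the elimination ideal for y, so y ∈ {5, 25/3}. For each such y, the remaining basis elements (now univariate) give the rest of the solution.
  y = 5: the earlier basis element becomes x + 5 = 0, giving x = -5 — point (-5, 5).
  y = 25/3: the earlier basis element becomes x + 20/3 = 0, giving x = -20/3 — point (-20/3, 25/3).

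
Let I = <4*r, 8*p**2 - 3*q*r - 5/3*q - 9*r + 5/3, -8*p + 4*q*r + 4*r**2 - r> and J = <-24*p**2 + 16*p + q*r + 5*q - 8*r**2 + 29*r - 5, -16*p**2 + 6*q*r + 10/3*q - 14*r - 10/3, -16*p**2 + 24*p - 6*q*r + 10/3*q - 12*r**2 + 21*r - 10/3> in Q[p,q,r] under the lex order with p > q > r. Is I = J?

Since reduced Gröbner bases are canonical representatives of ideals under a given ordering, it suffices to compute and compare them.
Buchberger on the first generating set:
f_1 = 4*r, LT = r.
f_2 = 8*p**2 - 3*q*r - 5/3*q - 9*r + 5/3, LT = p**2.
f_3 = -8*p + 4*q*r + 4*r**2 - r, LT = p.

S(f_2,f_3): lcm = p**2. S = 1/2*p*q*r + 1/2*p*r**2 - 1/8*p*r - 3/8*q*r - 5/24*q - 9/8*r + 5/24.
  leading term p*q*r: subtract (1/8*p*q)·f_1 from 1/2*p*q*r + 1/2*p*r**2 - 1/8*p*r - 3/8*q*r - 5/24*q - 9/8*r + 5/24 → 1/2*p*r**2 - 1/8*p*r - 3/8*q*r - 5/24*q - 9/8*r + 5/24
  leading term p*r**2: subtract (1/8*p*r)·f_1 from 1/2*p*r**2 - 1/8*p*r - 3/8*q*r - 5/24*q - 9/8*r + 5/24 → -1/8*p*r - 3/8*q*r - 5/24*q - 9/8*r + 5/24
  leading term p*r: subtract (-1/32*p)·f_1 from -1/8*p*r - 3/8*q*r - 5/24*q - 9/8*r + 5/24 → -3/8*q*r - 5/24*q - 9/8*r + 5/24
  leading term q*r: subtract (-3/32*q)·f_1 from -3/8*q*r - 5/24*q - 9/8*r + 5/24 → -5/24*q - 9/8*r + 5/24
  leading term q: no divisor's leading term divides it; move -5/24*q to the remainder.
  leading term r: subtract (-9/32)·f_1 from -9/8*r + 5/24 → 5/24
  leading term 1: no divisor's leading term divides it; move 5/24 to the remainder.
  remainder -5/24*q + 5/24 ≠ 0; add g_4 = -5/24*q + 5/24 to the basis.

The other S-polynomials (S(f_1,f_2), S(f_1,f_3), S(f_1,g_4), S(f_2,g_4), S(f_3,g_4)) all reduce to 0 modulo the current basis, so we have a Gröbner basis.
Inter-reduce: drop elements whose leading term is divisible by another's, tail-reduce, and make monic.
Reduced Gröbner basis: {p, q - 1, r}.

Buchberger on the second generating set:
h_1 = -24*p**2 + 16*p + q*r + 5*q - 8*r**2 + 29*r - 5, LT = p**2.
h_2 = -16*p**2 + 6*q*r + 10/3*q - 14*r - 10/3, LT = p**2.
h_3 = -16*p**2 + 24*p - 6*q*r + 10/3*q - 12*r**2 + 21*r - 10/3, LT = p**2.

S(h_1,h_2): lcm = p**2. S = -2/3*p + 1/3*q*r + 1/3*r**2 - 25/12*r.
  leading term p: no divisor's leading term divides it; move -2/3*p to the remainder.
  leading term q*r: no divisor's leading term divides it; move 1/3*q*r to the remainder.
  leading term r**2: no divisor's leading term divides it; move 1/3*r**2 to the remainder.
  leading term r: no divisor's leading term divides it; move -25/12*r to the remainder.
  remainder -2/3*p + 1/3*q*r + 1/3*r**2 - 25/12*r ≠ 0; add k_4 = -2/3*p + 1/3*q*r + 1/3*r**2 - 25/12*r to the basis.

S(h_1,h_3): lcm = p**2. S = 5/6*p - 5/12*q*r - 5/12*r**2 + 5/48*r.
  leading term p: subtract (-5/4)·k_4 from 5/6*p - 5/12*q*r - 5/12*r**2 + 5/48*r → -5/2*r
  leading term r: no divisor's leading term divides it; move -5/2*r to the remainder.
  remainder -5/2*r ≠ 0; add k_5 = -5/2*r to the basis.

S(h_1,k_4): lcm = p**2. S = 1/2*p*q*r + 1/2*p*r**2 - 25/8*p*r - 2/3*p - 1/24*q*r - 5/24*q + 1/3*r**2 - 29/24*r + 5/24.
  leading term p*q*r: subtract (-3/4*q*r)·k_4 from 1/2*p*q*r + 1/2*p*r**2 - 25/8*p*r - 2/3*p - 1/24*q*r - 5/24*q + 1/3*r**2 - 29/24*r + 5/24 → 1/2*p*r**2 - 25/8*p*r - 2/3*p + 1/4*q**2*r**2 + 1/4*q*r**3 - 25/16*q*r**2 - 1/24*q*r - 5/24*q + 1/3*r**2 - 29/24*r + 5/24
  leading term p*r**2: subtract (-3/4*r**2)·k_4 from 1/2*p*r**2 - 25/8*p*r - 2/3*p + 1/4*q**2*r**2 + 1/4*q*r**3 - 25/16*q*r**2 - 1/24*q*r - 5/24*q + 1/3*r**2 - 29/24*r + 5/24 → -25/8*p*r - 2/3*p + 1/4*q**2*r**2 + 1/2*q*r**3 - 25/16*q*r**2 - 1/24*q*r - 5/24*q + 1/4*r**4 - 25/16*r**3 + 1/3*r**2 - 29/24*r + 5/24
  leading term p*r: subtract (75/16*r)·k_4 from -25/8*p*r - 2/3*p + 1/4*q**2*r**2 + 1/2*q*r**3 - 25/16*q*r**2 - 1/24*q*r - 5/24*q + 1/4*r**4 - 25/16*r**3 + 1/3*r**2 - 29/24*r + 5/24 → -2/3*p + 1/4*q**2*r**2 + 1/2*q*r**3 - 25/8*q*r**2 - 1/24*q*r - 5/24*q + 1/4*r**4 - 25/8*r**3 + 1939/192*r**2 - 29/24*r + 5/24
  leading term p: subtract (1)·k_4 from -2/3*p + 1/4*q**2*r**2 + 1/2*q*r**3 - 25/8*q*r**2 - 1/24*q*r - 5/24*q + 1/4*r**4 - 25/8*r**3 + 1939/192*r**2 - 29/24*r + 5/24 → 1/4*q**2*r**2 + 1/2*q*r**3 - 25/8*q*r**2 - 3/8*q*r - 5/24*q + 1/4*r**4 - 25/8*r**3 + 625/64*r**2 + 7/8*r + 5/24
  leading term q**2*r**2: subtract (-1/10*q**2*r)·k_5 from 1/4*q**2*r**2 + 1/2*q*r**3 - 25/8*q*r**2 - 3/8*q*r - 5/24*q + 1/4*r**4 - 25/8*r**3 + 625/64*r**2 + 7/8*r + 5/24 → 1/2*q*r**3 - 25/8*q*r**2 - 3/8*q*r - 5/24*q + 1/4*r**4 - 25/8*r**3 + 625/64*r**2 + 7/8*r + 5/24
  leading term q*r**3: subtract (-1/5*q*r**2)·k_5 from 1/2*q*r**3 - 25/8*q*r**2 - 3/8*q*r - 5/24*q + 1/4*r**4 - 25/8*r**3 + 625/64*r**2 + 7/8*r + 5/24 → -25/8*q*r**2 - 3/8*q*r - 5/24*q + 1/4*r**4 - 25/8*r**3 + 625/64*r**2 + 7/8*r + 5/24
  leading term q*r**2: subtract (5/4*q*r)·k_5 from -25/8*q*r**2 - 3/8*q*r - 5/24*q + 1/4*r**4 - 25/8*r**3 + 625/64*r**2 + 7/8*r + 5/24 → -3/8*q*r - 5/24*q + 1/4*r**4 - 25/8*r**3 + 625/64*r**2 + 7/8*r + 5/24
  leading term q*r: subtract (3/20*q)·k_5 from -3/8*q*r - 5/24*q + 1/4*r**4 - 25/8*r**3 + 625/64*r**2 + 7/8*r + 5/24 → -5/24*q + 1/4*r**4 - 25/8*r**3 + 625/64*r**2 + 7/8*r + 5/24
  leading term q: no divisor's leading term divides it; move -5/24*q to the remainder.
  leading term r**4: subtract (-1/10*r**3)·k_5 from 1/4*r**4 - 25/8*r**3 + 625/64*r**2 + 7/8*r + 5/24 → -25/8*r**3 + 625/64*r**2 + 7/8*r + 5/24
  leading term r**3: subtract (5/4*r**2)·k_5 from -25/8*r**3 + 625/64*r**2 + 7/8*r + 5/24 → 625/64*r**2 + 7/8*r + 5/24
  leading term r**2: subtract (-125/32*r)·k_5 from 625/64*r**2 + 7/8*r + 5/24 → 7/8*r + 5/24
  leading term r: subtract (-7/20)·k_5 from 7/8*r + 5/24 → 5/24
  leading term 1: no divisor's leading term divides it; move 5/24 to the remainder.
  remainder -5/24*q + 5/24 ≠ 0; add k_6 = -5/24*q + 5/24 to the basis.

The other S-polynomials (S(h_2,h_3), S(h_2,k_4), S(h_3,k_4), S(h_1,k_5), S(h_2,k_5), S(h_3,k_5), S(k_4,k_5), S(h_1,k_6), S(h_2,k_6), S(h_3,k_6), S(k_4,k_6), S(k_5,k_6)) all reduce to 0 modulo the current basis, so we have a Gröbner basis.
Inter-reduce: drop elements whose leading term is divisible by another's, tail-reduce, and make monic.
Reduced Gröbner basis: {p, q - 1, r}.

Same reduced basis, so the two generating sets span the same ideal.

Yes, the ideals are equal.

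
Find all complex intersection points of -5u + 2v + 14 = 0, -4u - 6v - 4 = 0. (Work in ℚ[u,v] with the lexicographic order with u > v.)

Compute a lex Gröbner basis by Buchberger's algorithm.
f_1 = -5u + 2v + 14, LT = u.
f_2 = -4u - 6v - 4, LT = u.

S(f_1,f_2): lcm = u. S = -19/10v - 19/5.
  reduce S modulo (f_1, f_2):
  remainder -19/10v - 19/5 ≠ 0; add h_3 = -19/10v - 19/5 to the basis.

The other S-polynomials (S(f_1,h_3), S(f_2,h_3)) all reduce to 0 modulo the current basis, so we have a Gröbner basis.
Inter-reduce: drop elements whose leading term is divisible by another's, tail-reduce, and make monic.
Reduced Gröbner basis: {u - 2, v + 2}.

Since the basis is lex-ordered, v + 2 is univariate in v. Its roots are {-2}. Back-substituting each root into the other basis elements fixes the other coordinates.
  v = -2: the earlier basis element becomes u - 2 = 0, giving u = 2 — point (2, -2).

{(2, -2)}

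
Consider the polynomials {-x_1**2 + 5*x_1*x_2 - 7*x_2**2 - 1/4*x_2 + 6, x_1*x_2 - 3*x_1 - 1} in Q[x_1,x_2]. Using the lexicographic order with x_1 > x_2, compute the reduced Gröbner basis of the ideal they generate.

G = {x_1 + 7*x_2**3 - 83/4*x_2**2 - 47/4*x_2 + 18, x_2**4 - 167/28*x_2**3 + 101/14*x_2**2 + 213/28*x_2 - 53/7}

f_1 = -x_1**2 + 5*x_1*x_2 - 7*x_2**2 - 1/4*x_2 + 6, LT = x_1**2.
f_2 = x_1*x_2 - 3*x_1 - 1, LT = x_1*x_2.

S(f_1,f_2): lcm = x_1**2*x_2. S = 3*x_1**2 - 5*x_1*x_2**2 + x_1 + 7*x_2**3 + 1/4*x_2**2 - 6*x_2.
  reduce S modulo (f_1, f_2):
  remainder x_1 + 7*x_2**3 - 83/4*x_2**2 - 47/4*x_2 + 18 ≠ 0; add g_3 = x_1 + 7*x_2**3 - 83/4*x_2**2 - 47/4*x_2 + 18 to the basis.

S(f_2,g_3): lcm = x_1*x_2. S = -3*x_1 - 7*x_2**4 + 83/4*x_2**3 + 47/4*x_2**2 - 18*x_2 - 1.
  reduce S modulo (f_1, f_2, g_3):
  remainder -7*x_2**4 + 167/4*x_2**3 - 101/2*x_2**2 - 213/4*x_2 + 53 ≠ 0; add g_4 = -7*x_2**4 + 167/4*x_2**3 - 101/2*x_2**2 - 213/4*x_2 + 53 to the basis.

The other S-polynomials (S(f_1,g_3), S(f_1,g_4), S(f_2,g_4), S(g_3,g_4)) all reduce to 0 modulo the current basis, so we have a Gröbner basis.
Inter-reduce: drop elements whose leading term is divisible by another's, tail-reduce, and make monic.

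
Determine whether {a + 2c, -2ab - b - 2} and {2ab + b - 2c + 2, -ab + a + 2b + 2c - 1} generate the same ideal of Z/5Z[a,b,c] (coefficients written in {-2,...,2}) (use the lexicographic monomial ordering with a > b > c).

Two ideals are equal iff their reduced Gröbner bases coincide (the reduced basis is unique for a fixed ordering).
Buchberger on the first generating set:
f_1 = a + 2c, LT = a.
f_2 = -2ab - b - 2, LT = ab.

S(f_1,f_2): lcm = ab. S = 2bc + 2b - 1.
  leading term bc: no divisor's leading term divides it; move 2bc to the remainder.
  leading term b: no divisor's leading term divides it; move 2b to the remainder.
  leading term 1: no divisor's leading term divides it; move -1 to the remainder.
  remainder 2bc + 2b - 1 ≠ 0; add g_3 = 2bc + 2b - 1 to the basis.

S(f_1,g_3): leading monomials are coprime, so the S-polynomial reduces to 0 (Buchberger's first criterion).
S(f_2,g_3): lcm = abc. S = -ab - 2a - 2bc + c.
  leading term ab: subtract (-b)·f_1 from -ab - 2a - 2bc + c → -2a + c
  leading term a: subtract (-2)·f_1 from -2a + c → 0
  remainder 0.

Every S-polynomial of the final basis reduces to 0, so we have a Gröbner basis.
Inter-reduce: drop elements whose leading term is divisible by another's, tail-reduce, and make monic.
Reduced Gröbner basis: {a + 2c, bc + b + 2}.

Buchberger on the second generating set:
h_1 = 2ab + b - 2c + 2, LT = ab.
h_2 = -ab + a + 2b + 2c - 1, LT = ab.

S(h_1,h_2): lcm = ab. S = a + c.
  leading term a: no divisor's leading term divides it; move a to the remainder.
  leading term c: no divisor's leading term divides it; move c to the remainder.
  remainder a + c ≠ 0; add k_3 = a + c to the basis.

S(h_1,k_3): lcm = ab. S = -bc - 2b - c + 1.
  leading term bc: no divisor's leading term divides it; move -bc to the remainder.
  leading term b: no divisor's leading term divides it; move -2b to the remainder.
  leading term c: no divisor's leading term divides it; move -c to the remainder.
  leading term 1: no divisor's leading term divides it; move 1 to the remainder.
  remainder -bc - 2b - c + 1 ≠ 0; add k_4 = -bc - 2b - c + 1 to the basis.

S(h_2,k_3): lcm = ab. S = -a - bc - 2b - 2c + 1.
  leading term a: subtract (-1)·k_3 from -a - bc - 2b - 2c + 1 → -bc - 2b - c + 1
  leading term bc: subtract (1)·k_4 from -bc - 2b - c + 1 → 0
  remainder 0.

S(h_1,k_4): lcm = abc. S = -2ab - ac + a - 2bc - c^2 + c.
  leading term ab: subtract (-1)·h_1 from -2ab - ac + a - 2bc - c^2 + c → -ac + a - 2bc + b - c^2 - c + 2
  leading term ac: subtract (-c)·k_3 from -ac + a - 2bc + b - c^2 - c + 2 → a - 2bc + b - c + 2
  leading term a: subtract (1)·k_3 from a - 2bc + b - c + 2 → -2bc + b - 2c + 2
  leading term bc: subtract (2)·k_4 from -2bc + b - 2c + 2 → 0
  remainder 0.

S(h_2,k_4): lcm = abc. S = -2ab - 2ac + a - 2bc - 2c^2 + c.
  leading term ab: subtract (-1)·h_1 from -2ab - 2ac + a - 2bc - 2c^2 + c → -2ac + a - 2bc + b - 2c^2 - c + 2
  leading term ac: subtract (-2c)·k_3 from -2ac + a - 2bc + b - 2c^2 - c + 2 → a - 2bc + b - c + 2
  leading term a: subtract (1)·k_3 from a - 2bc + b - c + 2 → -2bc + b - 2c + 2
  leading term bc: subtract (2)·k_4 from -2bc + b - 2c + 2 → 0
  remainder 0.

S(k_3,k_4): leading monomials are coprime, so the S-polynomial reduces to 0 (Buchberger's first criterion).
Every S-polynomial of the final basis reduces to 0, so we have a Gröbner basis.
Inter-reduce: drop elements whose leading term is divisible by another's, tail-reduce, and make monic.
Reduced Gröbner basis: {a + c, bc + 2b + c - 1}.

The bases are distinct; the ideals are different.

No, the ideals differ.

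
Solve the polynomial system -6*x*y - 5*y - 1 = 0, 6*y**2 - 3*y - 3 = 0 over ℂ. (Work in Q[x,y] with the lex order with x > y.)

Compute a lex Gröbner basis by Buchberger's algorithm.
f_1 = -6*x*y - 5*y - 1, LT = x*y.
f_2 = 6*y**2 - 3*y - 3, LT = y**2.

S(f_1,f_2): lcm = x*y**2. S = 1/2*x*y + 1/2*x + 5/6*y**2 + 1/6*y.
  reduce S modulo (f_1, f_2):
  remainder 1/2*x + 1/6*y + 1/3 ≠ 0; add h_3 = 1/2*x + 1/6*y + 1/3 to the basis.

The other S-polynomials (S(f_1,h_3), S(f_2,h_3)) all reduce to 0 modulo the current basis, so we have a Gröbner basis.
Inter-reduce: drop elements whose leading term is divisible by another's, tail-reduce, and make monic.
Reduced Gröbner basis: {x + 1/3*y + 2/3, y**2 - 1/2*y - 1/2}.

Elimination: the polynomial y**2 - 1/2*y - 1/2 lies in the elimination ideal for y, so y ∈ {-1/2, 1}. For each such y, the remaining basis elements (now univariate) give the rest of the solution.
  y = -1/2: the earlier basis element becomes x + 1/2 = 0, giving x = -1/2 — point (-1/2, -1/2).
  y = 1: the earlier basis element becomes x + 1 = 0, giving x = -1 — point (-1, 1).

{(-1/2, -1/2), (-1, 1)}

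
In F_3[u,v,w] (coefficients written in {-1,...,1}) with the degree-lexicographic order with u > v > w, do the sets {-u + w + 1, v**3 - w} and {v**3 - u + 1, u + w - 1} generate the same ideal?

No, the ideals differ.

Equality of ideals is decidable: compute both reduced Gröbner bases (unique for the ordering) and check whether they agree.
Buchberger on the first generating set:
f_1 = -u + w + 1, LT = u.
f_2 = v**3 - w, LT = v**3.

The S-polynomials (S(f_1,f_2)) all reduce to 0 modulo the current basis, so we have a Gröbner basis.
Inter-reduce: drop elements whose leading term is divisible by another's, tail-reduce, and make monic.
Reduced Gröbner basis: {v**3 - w, u - w - 1}.

Buchberger on the second generating set:
h_1 = v**3 - u + 1, LT = v**3.
h_2 = u + w - 1, LT = u.

The S-polynomials (S(h_1,h_2)) all reduce to 0 modulo the current basis, so we have a Gröbner basis.
Inter-reduce: drop elements whose leading term is divisible by another's, tail-reduce, and make monic.
Reduced Gröbner basis: {v**3 + w, u + w - 1}.

These differ, so the ideals are not equal.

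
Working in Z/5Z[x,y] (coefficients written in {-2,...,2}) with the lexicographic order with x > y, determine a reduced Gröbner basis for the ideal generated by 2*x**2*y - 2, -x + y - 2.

G = {x - y + 2, y**3 + y**2 - y - 1}

This is the nonlinear analogue of row-reducing a linear system.

f_1 = 2*x**2*y - 2, LT = x**2*y.
f_2 = -x + y - 2, LT = x.

S(f_1,f_2): lcm = x**2*y. S = x*y**2 - 2*x*y - 1.
  leading term x*y**2: subtract (-y**2)·f_2 from x*y**2 - 2*x*y - 1 → -2*x*y + y**3 - 2*y**2 - 1
  leading term x*y: subtract (2*y)·f_2 from -2*x*y + y**3 - 2*y**2 - 1 → y**3 + y**2 - y - 1
  leading term y**3: no divisor's leading term divides it; move y**3 to the remainder.
  leading term y**2: no divisor's leading term divides it; move y**2 to the remainder.
  leading term y: no divisor's leading term divides it; move -y to the remainder.
  leading term 1: no divisor's leading term divides it; move -1 to the remainder.
  remainder y**3 + y**2 - y - 1 ≠ 0; add g_3 = y**3 + y**2 - y - 1 to the basis.

The other S-polynomials (S(f_1,g_3), S(f_2,g_3)) all reduce to 0 modulo the current basis, so we have a Gröbner basis.
Inter-reduce: drop elements whose leading term is divisible by another's, tail-reduce, and make monic.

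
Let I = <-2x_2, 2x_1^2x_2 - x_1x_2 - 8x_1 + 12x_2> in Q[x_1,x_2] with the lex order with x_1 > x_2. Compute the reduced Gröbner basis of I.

f_1 = -2x_2, LT = x_2.
f_2 = 2x_1^2x_2 - x_1x_2 - 8x_1 + 12x_2, LT = x_1^2x_2.

S(f_1,f_2): lcm = x_1^2x_2. S = 1/2x_1x_2 + 4x_1 - 6x_2.
  leading term x_1x_2: subtract (-1/4x_1)·f_1 from 1/2x_1x_2 + 4x_1 - 6x_2 → 4x_1 - 6x_2
  leading term x_1: no divisor's leading term divides it; move 4x_1 to the remainder.
  leading term x_2: subtract (3)·f_1 from -6x_2 → 0
  remainder 4x_1 ≠ 0; add g_3 = 4x_1 to the basis.

The other S-polynomials (S(f_1,g_3), S(f_2,g_3)) all reduce to 0 modulo the current basis, so we have a Gröbner basis.
Inter-reduce: drop elements whose leading term is divisible by another's, tail-reduce, and make monic.

G = {x_1, x_2}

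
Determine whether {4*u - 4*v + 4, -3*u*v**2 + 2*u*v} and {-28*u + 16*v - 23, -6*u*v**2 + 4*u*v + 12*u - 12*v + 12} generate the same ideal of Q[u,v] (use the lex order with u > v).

No, the ideals differ.

Since reduced Gröbner bases are canonical representatives of ideals under a given ordering, it suffices to compute and compare them.
Buchberger on the first generating set:
f_1 = 4*u - 4*v + 4, LT = u.
f_2 = -3*u*v**2 + 2*u*v, LT = u*v**2.

S(f_1,f_2): lcm = u*v**2. S = 2/3*u*v - v**3 + v**2.
  reduce S modulo (f_1, f_2):
  remainder -v**3 + 5/3*v**2 - 2/3*v ≠ 0; add g_3 = -v**3 + 5/3*v**2 - 2/3*v to the basis.

The other S-polynomials (S(f_1,g_3), S(f_2,g_3)) all reduce to 0 modulo the current basis, so we have a Gröbner basis.
Inter-reduce: drop elements whose leading term is divisible by another's, tail-reduce, and make monic.
Reduced Gröbner basis: {u - v + 1, v**3 - 5/3*v**2 + 2/3*v}.

Buchberger on the second generating set:
h_1 = -28*u + 16*v - 23, LT = u.
h_2 = -6*u*v**2 + 4*u*v + 12*u - 12*v + 12, LT = u*v**2.

S(h_1,h_2): lcm = u*v**2. S = 2/3*u*v + 2*u - 4/7*v**3 + 23/28*v**2 - 2*v + 2.
  reduce S modulo (h_1, h_2):
  remainder -4/7*v**3 + 101/84*v**2 - 59/42*v + 5/14 ≠ 0; add k_3 = -4/7*v**3 + 101/84*v**2 - 59/42*v + 5/14 to the basis.

The other S-polynomials (S(h_1,k_3), S(h_2,k_3)) all reduce to 0 modulo the current basis, so we have a Gröbner basis.
Inter-reduce: drop elements whose leading term is divisible by another's, tail-reduce, and make monic.
Reduced Gröbner basis: {u - 4/7*v + 23/28, v**3 - 101/48*v**2 + 59/24*v - 5/8}.

Since the reduced bases disagree, the two ideals are not the same.
The choice of monomial ordering does not affect the verdict — as long as both bases are computed under the same ordering, their equality decides ideal equality.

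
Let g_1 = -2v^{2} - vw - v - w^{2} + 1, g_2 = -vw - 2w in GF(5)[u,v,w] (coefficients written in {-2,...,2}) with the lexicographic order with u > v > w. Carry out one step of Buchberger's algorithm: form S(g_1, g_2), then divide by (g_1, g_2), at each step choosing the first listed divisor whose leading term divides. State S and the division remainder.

lcm(LM(g_1), LM(g_2)) = v^{2}w.
S = (lcm/LT(g_1))·g_1 − (lcm/LT(g_2))·g_2 = -2vw^{2} + vw - 2w^{3} + 2w.
Reduce S modulo (g_1, g_2) in that order:
  leading term vw^{2}: subtract (2w)·g_2 from -2vw^{2} + vw - 2w^{3} + 2w → vw - 2w^{3} - w^{2} + 2w
  leading term vw: subtract (-1)·g_2 from vw - 2w^{3} - w^{2} + 2w → -2w^{3} - w^{2}
  leading term w^{3}: no divisor's leading term divides it; move -2w^{3} to the remainder.
  leading term w^{2}: no divisor's leading term divides it; move -w^{2} to the remainder.
The remainder -2w^{3} - w^{2} is nonzero, so it would be added as the next basis element.
An S-polynomial is built so that the two leading terms cancel; whether anything survives reduction is exactly the Gröbner-basis criterion.

S(g_1, g_2) = -2vw^{2} + vw - 2w^{3} + 2w; remainder on division = -2w^{3} - w^{2}.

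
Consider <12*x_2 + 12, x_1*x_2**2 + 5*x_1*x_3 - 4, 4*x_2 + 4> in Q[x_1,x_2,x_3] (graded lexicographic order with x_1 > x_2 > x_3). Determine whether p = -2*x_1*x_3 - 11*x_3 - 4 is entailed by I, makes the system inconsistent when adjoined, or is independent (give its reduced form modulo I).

-2*x_1*x_3 - 11*x_3 - 4 is independent of I; its normal form modulo I is 2/5*x_1 - 11*x_3 - 28/5.

First compute the reduced Gröbner basis of I by Buchberger's algorithm.
f_1 = 12*x_2 + 12, LT = x_2.
f_2 = x_1*x_2**2 + 5*x_1*x_3 - 4, LT = x_1*x_2**2.
f_3 = 4*x_2 + 4, LT = x_2.

S(f_1,f_2): lcm = x_1*x_2**2. S = x_1*x_2 - 5*x_1*x_3 + 4.
  reduce S modulo (f_1, f_2, f_3):
  remainder -5*x_1*x_3 - x_1 + 4 ≠ 0; add h_4 = -5*x_1*x_3 - x_1 + 4 to the basis.

The other S-polynomials (S(f_1,f_3), S(f_2,f_3), S(f_1,h_4), S(f_2,h_4), S(f_3,h_4)) all reduce to 0 modulo the current basis, so we have a Gröbner basis.
Inter-reduce: drop elements whose leading term is divisible by another's, tail-reduce, and make monic.
Reduced Gröbner basis: {x_1*x_3 + 1/5*x_1 - 4/5, x_2 + 1}.
Label its elements g_1 = x_1*x_3 + 1/5*x_1 - 4/5, g_2 = x_2 + 1.

Reduce p = -2*x_1*x_3 - 11*x_3 - 4 modulo G:
  leading term x_1*x_3: subtract (-2)·g_1 from -2*x_1*x_3 - 11*x_3 - 4 → 2/5*x_1 - 11*x_3 - 28/5
  leading term x_1: no divisor's leading term divides it; move 2/5*x_1 to the remainder.
  leading term x_3: no divisor's leading term divides it; move -11*x_3 to the remainder.
  leading term 1: no divisor's leading term divides it; move -28/5 to the remainder.
  normal form = 2/5*x_1 - 11*x_3 - 28/5.
The normal form is nonzero, so p ∉ I. Since p minus its normal form lies in I, I + (p) = I + (r) where r = 2/5*x_1 - 11*x_3 - 28/5; decide whether this ideal is the whole ring.
Run Buchberger on G together with r (pairs among the g_i already reduce to 0 since G is a Gröbner basis):
g_1 = x_1*x_3 + 1/5*x_1 - 4/5, LT = x_1*x_3.
g_2 = x_2 + 1, LT = x_2.
r = 2/5*x_1 - 11*x_3 - 28/5, LT = x_1.

S(g_1,r): lcm = x_1*x_3. S = 55/2*x_3**2 + 1/5*x_1 + 14*x_3 - 4/5.
  reduce S modulo (g_1, g_2, r):
  remainder 55/2*x_3**2 + 39/2*x_3 + 2 ≠ 0; add m_4 = 55/2*x_3**2 + 39/2*x_3 + 2 to the basis.

The other S-polynomials (S(g_1,g_2), S(g_2,r), S(g_1,m_4), S(g_2,m_4), S(r,m_4)) all reduce to 0 modulo the current basis, so we have a Gröbner basis.
Inter-reduce: drop elements whose leading term is divisible by another's, tail-reduce, and make monic.
Reduced Gröbner basis: {x_3**2 + 39/55*x_3 + 4/55, x_1 - 55/2*x_3 - 14, x_2 + 1}.
The reduced Gröbner basis of I + (p) is {x_3**2 + 39/55*x_3 + 4/55, x_1 - 55/2*x_3 - 14, x_2 + 1} ≠ {1}, a proper ideal, so the enlarged system stays consistent: p is independent of I, with normal form 2/5*x_1 - 11*x_3 - 28/5.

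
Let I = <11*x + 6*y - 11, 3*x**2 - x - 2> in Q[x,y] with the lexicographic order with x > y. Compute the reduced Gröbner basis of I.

f_1 = 11*x + 6*y - 11, LT = x.
f_2 = 3*x**2 - x - 2, LT = x**2.

S(f_1,f_2): lcm = x**2. S = 6/11*x*y - 2/3*x + 2/3.
  reduce S modulo (f_1, f_2):
  remainder -36/121*y**2 + 10/11*y ≠ 0; add g_3 = -36/121*y**2 + 10/11*y to the basis.

The other S-polynomials (S(f_1,g_3), S(f_2,g_3)) all reduce to 0 modulo the current basis, so we have a Gröbner basis.
Inter-reduce: drop elements whose leading term is divisible by another's, tail-reduce, and make monic.

G = {x + 6/11*y - 1, y**2 - 55/18*y}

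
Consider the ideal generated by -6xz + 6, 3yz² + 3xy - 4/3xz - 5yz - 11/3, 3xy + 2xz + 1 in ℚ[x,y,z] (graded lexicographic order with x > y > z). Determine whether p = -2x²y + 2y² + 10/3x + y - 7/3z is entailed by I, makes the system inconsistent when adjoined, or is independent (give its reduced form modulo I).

First compute the reduced Gröbner basis of I by Buchberger's algorithm.
f_1 = -6xz + 6, LT = xz.
f_2 = 3yz² + 3xy - 4/3xz - 5yz - 11/3, LT = yz².
f_3 = 3xy + 2xz + 1, LT = xy.

S(f_1,f_2): lcm = xyz². S = -x²y + 4/9x²z + 5/3xyz - yz + 11/9x.
  leading term x²y: subtract (-⅓x)·f_3 from -x²y + 4/9x²z + 5/3xyz - yz + 11/9x → 10/9x²z + 5/3xyz - yz + 14/9x
  leading term x²z: subtract (-5/27x)·f_1 from 10/9x²z + 5/3xyz - yz + 14/9x → 5/3xyz - yz + 8/3x
  leading term xyz: subtract (-5/18y)·f_1 from 5/3xyz - yz + 8/3x → -yz + 8/3x + 5/3y
  leading term yz: no divisor's leading term divides it; move -yz to the remainder.
  leading term x: no divisor's leading term divides it; move 8/3x to the remainder.
  leading term y: no divisor's leading term divides it; move 5/3y to the remainder.
  remainder -yz + 8/3x + 5/3y ≠ 0; add h_4 = -yz + 8/3x + 5/3y to the basis.

S(f_1,f_3): lcm = xyz. S = -⅔xz² - y - ⅓z.
  leading term xz²: subtract (1/9z)·f_1 from -⅔xz² - y - ⅓z → -y - z
  leading term y: no divisor's leading term divides it; move -y to the remainder.
  leading term z: no divisor's leading term divides it; move -z to the remainder.
  remainder -y - z ≠ 0; add h_5 = -y - z to the basis.

S(f_2,f_3): lcm = xyz². S = -⅔xz³ + x²y - 4/9x²z - 5/3xyz - ⅓z² - 11/9x.
  leading term xz³: subtract (1/9z²)·f_1 from -⅔xz³ + x²y - 4/9x²z - 5/3xyz - ⅓z² - 11/9x → x²y - 4/9x²z - 5/3xyz - z² - 11/9x
  leading term x²y: subtract (⅓x)·f_3 from x²y - 4/9x²z - 5/3xyz - z² - 11/9x → -10/9x²z - 5/3xyz - z² - 14/9x
  leading term x²z: subtract (5/27x)·f_1 from -10/9x²z - 5/3xyz - z² - 14/9x → -5/3xyz - z² - 8/3x
  leading term xyz: subtract (5/18y)·f_1 from -5/3xyz - z² - 8/3x → -z² - 8/3x - 5/3y
  leading term z²: no divisor's leading term divides it; move -z² to the remainder.
  leading term x: no divisor's leading term divides it; move -8/3x to the remainder.
  leading term y: subtract (5/3)·h_5 from -5/3y → 5/3z
  leading term z: no divisor's leading term divides it; move 5/3z to the remainder.
  remainder -z² - 8/3x + 5/3z ≠ 0; add h_6 = -z² - 8/3x + 5/3z to the basis.

S(f_1,h_4): lcm = xyz. S = 8/3x² + 5/3xy - y.
  leading term x²: no divisor's leading term divides it; move 8/3x² to the remainder.
  leading term xy: subtract (5/9)·f_3 from 5/3xy - y → -10/9xz - y - 5/9
  leading term xz: subtract (5/27)·f_1 from -10/9xz - y - 5/9 → -y - 5/3
  leading term y: subtract (1)·h_5 from -y - 5/3 → z - 5/3
  leading term z: no divisor's leading term divides it; move z to the remainder.
  leading term 1: no divisor's leading term divides it; move -5/3 to the remainder.
  remainder 8/3x² + z - 5/3 ≠ 0; add h_7 = 8/3x² + z - 5/3 to the basis.

The other S-polynomials (S(f_2,h_4), S(f_3,h_4), S(f_1,h_5), S(f_2,h_5), S(f_3,h_5), S(h_4,h_5), S(f_1,h_6), S(f_2,h_6), S(f_3,h_6), S(h_4,h_6), S(h_5,h_6), S(f_1,h_7), S(f_2,h_7), S(f_3,h_7), S(h_4,h_7), S(h_5,h_7), S(h_6,h_7)) all reduce to 0 modulo the current basis, so we have a Gröbner basis.
Inter-reduce: drop elements whose leading term is divisible by another's, tail-reduce, and make monic.
Reduced Gröbner basis: {x² + ⅜z - ⅝, xz - 1, z² + 8/3x - 5/3z, y + z}.
Label its elements g_1 = x² + ⅜z - ⅝, g_2 = xz - 1, g_3 = z² + 8/3x - 5/3z, g_4 = y + z.

Reduce p = -2x²y + 2y² + 10/3x + y - 7/3z modulo G:
  leading term x²y: subtract (-2y)·g_1 from -2x²y + 2y² + 10/3x + y - 7/3z → 2y² + ¾yz + 10/3x - ¼y - 7/3z
  leading term y²: subtract (2y)·g_4 from 2y² + ¾yz + 10/3x - ¼y - 7/3z → -5/4yz + 10/3x - ¼y - 7/3z
  leading term yz: subtract (-5/4z)·g_4 from -5/4yz + 10/3x - ¼y - 7/3z → 5/4z² + 10/3x - ¼y - 7/3z
  leading term z²: subtract (5/4)·g_3 from 5/4z² + 10/3x - ¼y - 7/3z → -¼y - ¼z
  leading term y: subtract (-¼)·g_4 from -¼y - ¼z → 0
  normal form = 0.
Since the normal form is 0, p ∈ I.

-2x²y + 2y² + 10/3x + y - 7/3z lies in I (it reduces to 0).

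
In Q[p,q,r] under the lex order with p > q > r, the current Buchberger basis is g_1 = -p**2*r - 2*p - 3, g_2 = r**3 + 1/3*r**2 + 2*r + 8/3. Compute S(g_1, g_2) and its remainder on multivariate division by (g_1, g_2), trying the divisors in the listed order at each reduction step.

S(g_1, g_2) = -1/3*p**2*r**2 - 2*p**2*r - 8/3*p**2 + 2*p*r**2 + 3*r**2; remainder on division = -8/3*p**2 + 2*p*r**2 + 2/3*p*r + 4*p + 3*r**2 + r + 6.

lcm(LM(g_1), LM(g_2)) = p**2*r**3.
S = (lcm/LT(g_1))·g_1 − (lcm/LT(g_2))·g_2 = -1/3*p**2*r**2 - 2*p**2*r - 8/3*p**2 + 2*p*r**2 + 3*r**2.
Reduce S modulo (g_1, g_2) in that order:
  leading term p**2*r**2: subtract (1/3*r)·g_1 from -1/3*p**2*r**2 - 2*p**2*r - 8/3*p**2 + 2*p*r**2 + 3*r**2 → -2*p**2*r - 8/3*p**2 + 2*p*r**2 + 2/3*p*r + 3*r**2 + r
  leading term p**2*r: subtract (2)·g_1 from -2*p**2*r - 8/3*p**2 + 2*p*r**2 + 2/3*p*r + 3*r**2 + r → -8/3*p**2 + 2*p*r**2 + 2/3*p*r + 4*p + 3*r**2 + r + 6
  leading term p**2: no divisor's leading term divides it; move -8/3*p**2 to the remainder.
  leading term p*r**2: no divisor's leading term divides it; move 2*p*r**2 to the remainder.
  leading term p*r: no divisor's leading term divides it; move 2/3*p*r to the remainder.
  leading term p: no divisor's leading term divides it; move 4*p to the remainder.
  leading term r**2: no divisor's leading term divides it; move 3*r**2 to the remainder.
  leading term r: no divisor's leading term divides it; move r to the remainder.
  leading term 1: no divisor's leading term divides it; move 6 to the remainder.
The remainder -8/3*p**2 + 2*p*r**2 + 2/3*p*r + 4*p + 3*r**2 + r + 6 is nonzero, so it would be added as the next basis element.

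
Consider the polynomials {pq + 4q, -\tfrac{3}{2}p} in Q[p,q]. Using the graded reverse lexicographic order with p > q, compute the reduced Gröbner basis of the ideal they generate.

f_1 = pq + 4q, LT = pq.
f_2 = -\tfrac{3}{2}p, LT = p.

S(f_1,f_2): lcm = pq. S = 4q.
  leading term q: no divisor's leading term divides it; move 4q to the remainder.
  remainder 4q ≠ 0; add g_3 = 4q to the basis.

The other S-polynomials (S(f_1,g_3), S(f_2,g_3)) all reduce to 0 modulo the current basis, so we have a Gröbner basis.
Inter-reduce: drop elements whose leading term is divisible by another's, tail-reduce, and make monic.

G = {p, q}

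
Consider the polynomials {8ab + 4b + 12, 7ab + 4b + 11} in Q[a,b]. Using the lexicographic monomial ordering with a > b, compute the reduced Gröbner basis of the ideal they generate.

f_1 = 8ab + 4b + 12, LT = ab.
f_2 = 7ab + 4b + 11, LT = ab.

S(f_1,f_2): lcm = ab. S = -1/14b - 1/14.
  reduce S modulo (f_1, f_2):
  remainder -1/14b - 1/14 ≠ 0; add g_3 = -1/14b - 1/14 to the basis.

S(f_1,g_3): lcm = ab. S = -a + 1/2b + 3/2.
  reduce S modulo (f_1, f_2, g_3):
  remainder -a + 1 ≠ 0; add g_4 = -a + 1 to the basis.

The other S-polynomials (S(f_2,g_3), S(f_1,g_4), S(f_2,g_4), S(g_3,g_4)) all reduce to 0 modulo the current basis, so we have a Gröbner basis.
Inter-reduce: drop elements whose leading term is divisible by another's, tail-reduce, and make monic.

G = {a - 1, b + 1}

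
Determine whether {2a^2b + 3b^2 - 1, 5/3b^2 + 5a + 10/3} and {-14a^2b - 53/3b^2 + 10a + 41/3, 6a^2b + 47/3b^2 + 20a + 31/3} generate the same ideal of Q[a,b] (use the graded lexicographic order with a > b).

Yes, the ideals are equal.

Since reduced Gröbner bases are canonical representatives of ideals under a given ordering, it suffices to compute and compare them.
Buchberger on the first generating set:
f_1 = 2a^2b + 3b^2 - 1, LT = a^2b.
f_2 = 5/3b^2 + 5a + 10/3, LT = b^2.

S(f_1,f_2): lcm = a^2b^2. S = -3a^3 + 3/2b^3 - 2a^2 - 1/2b.
  leading term a^3: no divisor's leading term divides it; move -3a^3 to the remainder.
  leading term b^3: subtract (9/10b)·f_2 from 3/2b^3 - 2a^2 - 1/2b → -2a^2 - 9/2ab - 7/2b
  leading term a^2: no divisor's leading term divides it; move -2a^2 to the remainder.
  leading term ab: no divisor's leading term divides it; move -9/2ab to the remainder.
  leading term b: no divisor's leading term divides it; move -7/2b to the remainder.
  remainder -3a^3 - 2a^2 - 9/2ab - 7/2b ≠ 0; add g_3 = -3a^3 - 2a^2 - 9/2ab - 7/2b to the basis.

S(f_1,g_3): lcm = a^3b. S = -2/3a^2b - 7/6b^2 - 1/2a.
  leading term a^2b: subtract (-1/3)·f_1 from -2/3a^2b - 7/6b^2 - 1/2a → -1/6b^2 - 1/2a - 1/3
  leading term b^2: subtract (-1/10)·f_2 from -1/6b^2 - 1/2a - 1/3 → 0
  remainder 0.

S(f_2,g_3): leading monomials are coprime, so the S-polynomial reduces to 0 (Buchberger's first criterion).
Every S-polynomial of the final basis reduces to 0, so we have a Gröbner basis.
Inter-reduce: drop elements whose leading term is divisible by another's, tail-reduce, and make monic.
Reduced Gröbner basis: {a^3 + 2/3a^2 + 3/2ab + 7/6b, a^2b - 9/2a - 7/2, b^2 + 3a + 2}.

Buchberger on the second generating set:
h_1 = -14a^2b - 53/3b^2 + 10a + 41/3, LT = a^2b.
h_2 = 6a^2b + 47/3b^2 + 20a + 31/3, LT = a^2b.

S(h_1,h_2): lcm = a^2b. S = -85/63b^2 - 85/21a - 170/63.
  leading term b^2: no divisor's leading term divides it; move -85/63b^2 to the remainder.
  leading term a: no divisor's leading term divides it; move -85/21a to the remainder.
  leading term 1: no divisor's leading term divides it; move -170/63 to the remainder.
  remainder -85/63b^2 - 85/21a - 170/63 ≠ 0; add k_3 = -85/63b^2 - 85/21a - 170/63 to the basis.

S(h_1,k_3): lcm = a^2b^2. S = -3a^3 + 53/42b^3 - 2a^2 - 5/7ab - 41/42b.
  leading term a^3: no divisor's leading term divides it; move -3a^3 to the remainder.
  leading term b^3: subtract (-159/170b)·k_3 from 53/42b^3 - 2a^2 - 5/7ab - 41/42b → -2a^2 - 9/2ab - 7/2b
  leading term a^2: no divisor's leading term divides it; move -2a^2 to the remainder.
  leading term ab: no divisor's leading term divides it; move -9/2ab to the remainder.
  leading term b: no divisor's leading term divides it; move -7/2b to the remainder.
  remainder -3a^3 - 2a^2 - 9/2ab - 7/2b ≠ 0; add k_4 = -3a^3 - 2a^2 - 9/2ab - 7/2b to the basis.

S(h_2,k_3): lcm = a^2b^2. S = -3a^3 + 47/18b^3 - 2a^2 + 10/3ab + 31/18b.
  leading term a^3: subtract (1)·k_4 from -3a^3 + 47/18b^3 - 2a^2 + 10/3ab + 31/18b → 47/18b^3 + 47/6ab + 47/9b
  leading term b^3: subtract (-329/170b)·k_3 from 47/18b^3 + 47/6ab + 47/9b → 0
  remainder 0.

S(h_1,k_4): lcm = a^3b. S = -2/3a^2b - 5/21ab^2 - 5/7a^2 - 7/6b^2 - 41/42a.
  leading term a^2b: subtract (1/21)·h_1 from -2/3a^2b - 5/21ab^2 - 5/7a^2 - 7/6b^2 - 41/42a → -5/21ab^2 - 5/7a^2 - 41/126b^2 - 61/42a - 41/63
  leading term ab^2: subtract (3/17a)·k_3 from -5/21ab^2 - 5/7a^2 - 41/126b^2 - 61/42a - 41/63 → -41/126b^2 - 41/42a - 41/63
  leading term b^2: subtract (41/170)·k_3 from -41/126b^2 - 41/42a - 41/63 → 0
  remainder 0.

S(h_2,k_4): lcm = a^3b. S = -2/3a^2b + 10/9ab^2 + 10/3a^2 - 7/6b^2 + 31/18a.
  leading term a^2b: subtract (1/21)·h_1 from -2/3a^2b + 10/9ab^2 + 10/3a^2 - 7/6b^2 + 31/18a → 10/9ab^2 + 10/3a^2 - 41/126b^2 + 157/126a - 41/63
  leading term ab^2: subtract (-14/17a)·k_3 from 10/9ab^2 + 10/3a^2 - 41/126b^2 + 157/126a - 41/63 → -41/126b^2 - 41/42a - 41/63
  leading term b^2: subtract (41/170)·k_3 from -41/126b^2 - 41/42a - 41/63 → 0
  remainder 0.

S(k_3,k_4): leading monomials are coprime, so the S-polynomial reduces to 0 (Buchberger's first criterion).
Every S-polynomial of the final basis reduces to 0, so we have a Gröbner basis.
Inter-reduce: drop elements whose leading term is divisible by another's, tail-reduce, and make monic.
Reduced Gröbner basis: {a^3 + 2/3a^2 + 3/2ab + 7/6b, a^2b - 9/2a - 7/2, b^2 + 3a + 2}.

These coincide, so the ideals are equal.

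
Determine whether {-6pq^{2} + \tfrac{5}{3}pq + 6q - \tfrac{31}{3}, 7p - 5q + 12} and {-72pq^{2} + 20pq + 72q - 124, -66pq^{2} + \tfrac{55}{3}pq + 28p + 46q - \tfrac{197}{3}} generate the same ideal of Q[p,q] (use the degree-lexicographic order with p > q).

Yes, the ideals are equal.

Equality of ideals is decidable: compute both reduced Gröbner bases (unique for the ordering) and check whether they agree.
Buchberger on the first generating set:
f_1 = -6pq^{2} + \tfrac{5}{3}pq + 6q - \tfrac{31}{3}, LT = pq^{2}.
f_2 = 7p - 5q + 12, LT = p.

S(f_1,f_2): lcm = pq^{2}. S = \tfrac{5}{7}q^{3} - \tfrac{5}{18}pq - \tfrac{12}{7}q^{2} - q + \tfrac{31}{18}.
  leading term q^{3}: no divisor's leading term divides it; move \tfrac{5}{7}q^{3} to the remainder.
  leading term pq: subtract (-\tfrac{5}{126}q)·f_2 from -\tfrac{5}{18}pq - \tfrac{12}{7}q^{2} - q + \tfrac{31}{18} → -\tfrac{241}{126}q^{2} - \tfrac{11}{21}q + \tfrac{31}{18}
  leading term q^{2}: no divisor's leading term divides it; move -\tfrac{241}{126}q^{2} to the remainder.
  leading term q: no divisor's leading term divides it; move -\tfrac{11}{21}q to the remainder.
  leading term 1: no divisor's leading term divides it; move \tfrac{31}{18} to the remainder.
  remainder \tfrac{5}{7}q^{3} - \tfrac{241}{126}q^{2} - \tfrac{11}{21}q + \tfrac{31}{18} ≠ 0; add g_3 = \tfrac{5}{7}q^{3} - \tfrac{241}{126}q^{2} - \tfrac{11}{21}q + \tfrac{31}{18} to the basis.

The other S-polynomials (S(f_1,g_3), S(f_2,g_3)) all reduce to 0 modulo the current basis, so we have a Gröbner basis.
Inter-reduce: drop elements whose leading term is divisible by another's, tail-reduce, and make monic.
Reduced Gröbner basis: {q^{3} - \tfrac{241}{90}q^{2} - \tfrac{11}{15}q + \tfrac{217}{90}, p - \tfrac{5}{7}q + \tfrac{12}{7}}.

Buchberger on the second generating set:
h_1 = -72pq^{2} + 20pq + 72q - 124, LT = pq^{2}.
h_2 = -66pq^{2} + \tfrac{55}{3}pq + 28p + 46q - \tfrac{197}{3}, LT = pq^{2}.

S(h_1,h_2): lcm = pq^{2}. S = \tfrac{14}{33}p - \tfrac{10}{33}q + \tfrac{8}{11}.
  leading term p: no divisor's leading term divides it; move \tfrac{14}{33}p to the remainder.
  leading term q: no divisor's leading term divides it; move -\tfrac{10}{33}q to the remainder.
  leading term 1: no divisor's leading term divides it; move \tfrac{8}{11} to the remainder.
  remainder \tfrac{14}{33}p - \tfrac{10}{33}q + \tfrac{8}{11} ≠ 0; add k_3 = \tfrac{14}{33}p - \tfrac{10}{33}q + \tfrac{8}{11} to the basis.

S(h_1,k_3): lcm = pq^{2}. S = \tfrac{5}{7}q^{3} - \tfrac{5}{18}pq - \tfrac{12}{7}q^{2} - q + \tfrac{31}{18}.
  leading term q^{3}: no divisor's leading term divides it; move \tfrac{5}{7}q^{3} to the remainder.
  leading term pq: subtract (-\tfrac{55}{84}q)·k_3 from -\tfrac{5}{18}pq - \tfrac{12}{7}q^{2} - q + \tfrac{31}{18} → -\tfrac{241}{126}q^{2} - \tfrac{11}{21}q + \tfrac{31}{18}
  leading term q^{2}: no divisor's leading term divides it; move -\tfrac{241}{126}q^{2} to the remainder.
  leading term q: no divisor's leading term divides it; move -\tfrac{11}{21}q to the remainder.
  leading term 1: no divisor's leading term divides it; move \tfrac{31}{18} to the remainder.
  remainder \tfrac{5}{7}q^{3} - \tfrac{241}{126}q^{2} - \tfrac{11}{21}q + \tfrac{31}{18} ≠ 0; add k_4 = \tfrac{5}{7}q^{3} - \tfrac{241}{126}q^{2} - \tfrac{11}{21}q + \tfrac{31}{18} to the basis.

The other S-polynomials (S(h_2,k_3), S(h_1,k_4), S(h_2,k_4), S(k_3,k_4)) all reduce to 0 modulo the current basis, so we have a Gröbner basis.
Inter-reduce: drop elements whose leading term is divisible by another's, tail-reduce, and make monic.
Reduced Gröbner basis: {q^{3} - \tfrac{241}{90}q^{2} - \tfrac{11}{15}q + \tfrac{217}{90}, p - \tfrac{5}{7}q + \tfrac{12}{7}}.

The two bases agree; hence the ideals are identical.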